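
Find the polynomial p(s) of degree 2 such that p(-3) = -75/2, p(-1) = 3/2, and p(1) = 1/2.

p(s) = -5s^2 - (1/2)s + 6

Write p(s) = as^2 + bs + c. Substituting each data point gives a linear system:
  9a - 3b + c = -75/2
  a - b + c = 3/2
  a + b + c = 1/2
Solving the system yields a = -5, b = -1/2, c = 6.
So p(s) = -5s^2 - (1/2)s + 6.
Check: p(-1) = 3/2. ✓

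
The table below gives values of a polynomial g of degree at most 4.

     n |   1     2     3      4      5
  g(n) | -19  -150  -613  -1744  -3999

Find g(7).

-14305

Forward differences of the values at n = 1, 2, 3, 4, 5:
  g  : -19  -150  -613  -1744  -3999
  Δ  : -131  -463  -1131  -2255
  Δ^2: -332  -668  -1124
  Δ^3: -336  -456
  Δ^4: -120
The fourth differences are constant, confirming degree 4.
Interpolating (Newton forward form) and evaluating at n = 7 gives g(7) = -14305.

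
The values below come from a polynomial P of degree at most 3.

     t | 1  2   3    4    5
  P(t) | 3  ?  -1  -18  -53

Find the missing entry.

The 4 known points determine the degree-3 polynomial uniquely.
Write P(t) = at^3 + bt^2 + ct + d. Substituting each data point gives a linear system:
  a + b + c + d = 3
  27a + 9b + 3c + d = -1
  64a + 16b + 4c + d = -18
  125a + 25b + 5c + d = -53
Solving the system yields a = -1, b = 3, c = -1, d = 2.
So P(t) = -t^3 + 3t^2 - t + 2.
Then P(2) = 4.

4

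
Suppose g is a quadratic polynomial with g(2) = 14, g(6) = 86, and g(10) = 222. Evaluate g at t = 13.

Write g(t) = at^2 + bt + c. Substituting each data point gives a linear system:
  4a + 2b + c = 14
  36a + 6b + c = 86
  100a + 10b + c = 222
Solving the system yields a = 2, b = 2, c = 2.
So g(t) = 2t^2 + 2t + 2.
Then g(13) = 366.

366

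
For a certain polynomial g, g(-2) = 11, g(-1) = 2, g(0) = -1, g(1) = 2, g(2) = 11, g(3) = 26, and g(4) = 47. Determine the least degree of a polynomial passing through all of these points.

2

Forward differences of the values at u = -2, -1, 0, 1, 2, 3, 4:
  g  : 11  2  -1  2  11  26  47
  Δ  : -9  -3  3  9  15  21
  Δ^2: 6  6  6  6  6
  Δ^3: 0  0  0  0
  Δ^4: 0  0  0
  Δ^5: 0  0
  Δ^6: 0
The second differences are constant (6) and nonzero, while all higher differences vanish, so the minimal degree is 2.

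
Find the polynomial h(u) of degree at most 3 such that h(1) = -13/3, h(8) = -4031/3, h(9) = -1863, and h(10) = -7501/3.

Using the Lagrange interpolation formula with nodes 1, 8, 9, 10:
  L_0(u) = (u - 8)(u - 9)(u - 10) / -504
  L_1(u) = (u - 1)(u - 9)(u - 10) / 14
  L_2(u) = (u - 1)(u - 8)(u - 10) / -8
  L_3(u) = (u - 1)(u - 8)(u - 9) / 18
Then h(u) = -13/3·L_0(u) - 4031/3·L_1(u) - 1863·L_2(u) - 7501/3·L_3(u).
Expanding and collecting terms gives h(u) = -2u^3 - 5u^2 - (1/3)u + 3.
Check: h(10) = -7501/3. ✓

h(u) = -2u^3 - 5u^2 - (1/3)u + 3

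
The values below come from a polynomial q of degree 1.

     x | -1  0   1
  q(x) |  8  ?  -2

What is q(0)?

The 2 known points determine the degree-1 polynomial uniquely.
Write q(x) = ax + b. Substituting each data point gives a linear system:
  -a + b = 8
  a + b = -2
Solving the system yields a = -5, b = 3.
So q(x) = -5x + 3.
Then q(0) = 3.

3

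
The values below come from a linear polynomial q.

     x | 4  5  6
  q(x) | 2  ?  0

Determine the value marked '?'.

On equispaced nodes a degree-1 polynomial has vanishing second forward difference, so
  q(4) - 2·q(5) + q(6) = 0.
Substituting the known values and solving for q(5):
  -2·q(5) = -2
  q(5) = 1.

1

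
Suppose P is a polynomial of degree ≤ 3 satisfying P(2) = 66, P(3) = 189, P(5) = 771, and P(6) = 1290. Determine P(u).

Using the Lagrange interpolation formula with nodes 2, 3, 5, 6:
  L_0(u) = (u - 3)(u - 5)(u - 6) / -12
  L_1(u) = (u - 2)(u - 5)(u - 6) / 6
  L_2(u) = (u - 2)(u - 3)(u - 6) / -6
  L_3(u) = (u - 2)(u - 3)(u - 5) / 12
Then P(u) = 66·L_0(u) + 189·L_1(u) + 771·L_2(u) + 1290·L_3(u).
Expanding and collecting terms gives P(u) = 5u³ + 6u² - 2u + 6.
Check: P(3) = 189. ✓

P(u) = 5u^3 + 6u^2 - 2u + 6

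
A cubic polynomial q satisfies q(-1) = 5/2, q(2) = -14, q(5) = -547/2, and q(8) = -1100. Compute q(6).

Using the Lagrange interpolation formula with nodes -1, 2, 5, 8:
  L_0(s) = (s - 2)(s - 5)(s - 8) / -162
  L_1(s) = (s + 1)(s - 5)(s - 8) / 54
  L_2(s) = (s + 1)(s - 2)(s - 8) / -54
  L_3(s) = (s + 1)(s - 2)(s - 5) / 162
Then q(s) = 5/2·L_0(s) - 14·L_1(s) - 547/2·L_2(s) - 1100·L_3(s).
Expanding and collecting terms gives q(s) = -2s^3 - (3/2)s^2 + 2s + 4.
Evaluating at s = 6: q(6) = -470.

-470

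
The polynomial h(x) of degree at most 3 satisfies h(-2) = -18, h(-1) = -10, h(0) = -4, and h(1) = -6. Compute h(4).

-120

Using the Lagrange interpolation formula with nodes -2, -1, 0, 1:
  L_0(x) = (x + 1)x(x - 1) / -6
  L_1(x) = (x + 2)x(x - 1) / 2
  L_2(x) = (x + 2)(x + 1)(x - 1) / -2
  L_3(x) = (x + 2)(x + 1)x / 6
Then h(x) = -18·L_0(x) - 10·L_1(x) - 4·L_2(x) - 6·L_3(x).
Expanding and collecting terms gives h(x) = -x^3 - 4x^2 + 3x - 4.
Evaluating at x = 4: h(4) = -120.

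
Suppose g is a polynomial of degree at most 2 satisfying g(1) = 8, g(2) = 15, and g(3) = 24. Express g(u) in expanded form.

g(u) = u^2 + 4u + 3

Using the Lagrange interpolation formula with nodes 1, 2, 3:
  L_0(u) = (u - 2)(u - 3) / 2
  L_1(u) = (u - 1)(u - 3) / -1
  L_2(u) = (u - 1)(u - 2) / 2
Then g(u) = 8·L_0(u) + 15·L_1(u) + 24·L_2(u).
Expanding and collecting terms gives g(u) = u^2 + 4u + 3.
Check: g(1) = 8. ✓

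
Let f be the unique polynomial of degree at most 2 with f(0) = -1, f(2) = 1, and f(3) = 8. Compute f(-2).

13

Using the Lagrange interpolation formula with nodes 0, 2, 3:
  L_0(s) = (s - 2)(s - 3) / 6
  L_1(s) = s(s - 3) / -2
  L_2(s) = s(s - 2) / 3
Then f(s) = -1·L_0(s) + 1·L_1(s) + 8·L_2(s).
Expanding and collecting terms gives f(s) = 2s² - 3s - 1.
Evaluating at s = -2: f(-2) = 13.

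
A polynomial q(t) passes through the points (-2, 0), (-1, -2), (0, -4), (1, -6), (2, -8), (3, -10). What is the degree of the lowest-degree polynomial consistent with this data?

Forward differences of the values at t = -2, -1, 0, 1, 2, 3:
  q  : 0  -2  -4  -6  -8  -10
  Δ  : -2  -2  -2  -2  -2
  Δ^2: 0  0  0  0
  Δ^3: 0  0  0
  Δ^4: 0  0
  Δ^5: 0
The first differences are constant (-2) and nonzero, while all higher differences vanish, so the minimal degree is 1.

1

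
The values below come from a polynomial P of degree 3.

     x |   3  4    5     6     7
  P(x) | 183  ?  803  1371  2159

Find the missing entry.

On equispaced nodes a degree-3 polynomial has vanishing fourth forward difference, so
  P(3) - 4·P(4) + 6·P(5) - 4·P(6) + P(7) = 0.
Substituting the known values and solving for P(4):
  -4·P(4) = -1676
  P(4) = 419.

419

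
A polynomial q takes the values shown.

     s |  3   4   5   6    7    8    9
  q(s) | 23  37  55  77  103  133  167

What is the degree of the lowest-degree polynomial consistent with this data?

2

Forward differences of the values at s = 3, 4, 5, 6, 7, 8, 9:
  q  : 23  37  55  77  103  133  167
  Δ  : 14  18  22  26  30  34
  Δ^2: 4  4  4  4  4
  Δ^3: 0  0  0  0
  Δ^4: 0  0  0
  Δ^5: 0  0
  Δ^6: 0
The second differences are constant (4) and nonzero, while all higher differences vanish, so the minimal degree is 2.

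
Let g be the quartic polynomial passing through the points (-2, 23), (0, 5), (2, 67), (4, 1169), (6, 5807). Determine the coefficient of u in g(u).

Write g(u) = au^4 + bu^3 + cu^2 + du + e. Substituting each data point gives a linear system:
  16a - 8b + 4c - 2d + e = 23
  e = 5
  16a + 8b + 4c + 2d + e = 67
  256a + 64b + 16c + 4d + e = 1169
  1296a + 216b + 36c + 6d + e = 5807
Solving the system yields a = 4, b = 4, c = -6, d = -5, e = 5.
So g(u) = 4u⁴ + 4u³ - 6u² - 5u + 5.
The coefficient of u is -5.

-5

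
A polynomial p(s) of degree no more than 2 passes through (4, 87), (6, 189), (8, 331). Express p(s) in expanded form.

p(s) = 5s^2 + s + 3

Write p(s) = as^2 + bs + c. Substituting each data point gives a linear system:
  16a + 4b + c = 87
  36a + 6b + c = 189
  64a + 8b + c = 331
Solving the system yields a = 5, b = 1, c = 3.
So p(s) = 5s^2 + s + 3.
Check: p(4) = 87. ✓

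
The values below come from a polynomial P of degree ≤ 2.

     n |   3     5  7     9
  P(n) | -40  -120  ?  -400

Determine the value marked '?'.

The 3 known points determine the degree-2 polynomial uniquely.
Write P(n) = an^2 + bn + c. Substituting each data point gives a linear system:
  9a + 3b + c = -40
  25a + 5b + c = -120
  81a + 9b + c = -400
Solving the system yields a = -5, b = 0, c = 5.
So P(n) = -5n^2 + 5.
Then P(7) = -240.

-240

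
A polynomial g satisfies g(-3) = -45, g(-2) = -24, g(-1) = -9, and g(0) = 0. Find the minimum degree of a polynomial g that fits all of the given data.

2

Forward differences of the values at t = -3, -2, -1, 0:
  g  : -45  -24  -9  0
  Δ  : 21  15  9
  Δ^2: -6  -6
  Δ^3: 0
The second differences are constant (-6) and nonzero, while all higher differences vanish, so the minimal degree is 2.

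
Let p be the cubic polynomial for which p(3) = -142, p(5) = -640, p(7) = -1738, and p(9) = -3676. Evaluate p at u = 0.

5

Write p(u) = au^3 + bu^2 + cu + d. Substituting each data point gives a linear system:
  27a + 9b + 3c + d = -142
  125a + 25b + 5c + d = -640
  343a + 49b + 7c + d = -1738
  729a + 81b + 9c + d = -3676
Solving the system yields a = -5, b = 0, c = -4, d = 5.
So p(u) = -5u^3 - 4u + 5.
Then p(0) = 5.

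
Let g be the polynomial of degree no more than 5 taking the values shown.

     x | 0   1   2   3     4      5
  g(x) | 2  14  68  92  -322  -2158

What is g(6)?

-7216

Forward differences of the values at x = 0, 1, 2, 3, 4, 5:
  g  : 2  14  68  92  -322  -2158
  Δ  : 12  54  24  -414  -1836
  Δ^2: 42  -30  -438  -1422
  Δ^3: -72  -408  -984
  Δ^4: -336  -576
  Δ^5: -240
The fifth differences are constant, confirming degree 5.
Interpolating (Newton forward form) and evaluating at x = 6 gives g(6) = -7216.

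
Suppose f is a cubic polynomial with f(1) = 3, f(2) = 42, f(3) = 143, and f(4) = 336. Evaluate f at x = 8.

Using the Lagrange interpolation formula with nodes 1, 2, 3, 4:
  L_0(x) = (x - 2)(x - 3)(x - 4) / -6
  L_1(x) = (x - 1)(x - 3)(x - 4) / 2
  L_2(x) = (x - 1)(x - 2)(x - 4) / -2
  L_3(x) = (x - 1)(x - 2)(x - 3) / 6
Then f(x) = 3·L_0(x) + 42·L_1(x) + 143·L_2(x) + 336·L_3(x).
Expanding and collecting terms gives f(x) = 5x^3 + x^2 + x - 4.
Evaluating at x = 8: f(8) = 2628.

2628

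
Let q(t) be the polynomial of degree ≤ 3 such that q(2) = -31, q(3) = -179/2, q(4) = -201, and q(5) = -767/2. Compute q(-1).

Forward differences of the values at t = 2, 3, 4, 5:
  q  : -31  -179/2  -201  -767/2
  Δ  : -117/2  -223/2  -365/2
  Δ^2: -53  -71
  Δ^3: -18
The third differences are constant, confirming degree 3.
Interpolating (Newton forward form) and evaluating at t = -1 gives q(-1) = 13/2.

13/2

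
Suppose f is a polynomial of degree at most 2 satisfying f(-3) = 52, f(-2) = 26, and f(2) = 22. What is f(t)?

Write f(t) = at^2 + bt + c. Substituting each data point gives a linear system:
  9a - 3b + c = 52
  4a - 2b + c = 26
  4a + 2b + c = 22
Solving the system yields a = 5, b = -1, c = 4.
So f(t) = 5t^2 - t + 4.
Check: f(2) = 22. ✓

f(t) = 5t^2 - t + 4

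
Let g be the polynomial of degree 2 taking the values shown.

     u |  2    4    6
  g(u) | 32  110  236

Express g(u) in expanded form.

g(u) = 6u^2 + 3u + 2

Write g(u) = au^2 + bu + c. Substituting each data point gives a linear system:
  4a + 2b + c = 32
  16a + 4b + c = 110
  36a + 6b + c = 236
Solving the system yields a = 6, b = 3, c = 2.
So g(u) = 6u^2 + 3u + 2.
Check: g(2) = 32. ✓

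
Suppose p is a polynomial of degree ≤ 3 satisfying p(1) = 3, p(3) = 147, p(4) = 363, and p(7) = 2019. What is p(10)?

Using the Lagrange interpolation formula with nodes 1, 3, 4, 7:
  L_0(x) = (x - 3)(x - 4)(x - 7) / -36
  L_1(x) = (x - 1)(x - 4)(x - 7) / 8
  L_2(x) = (x - 1)(x - 3)(x - 7) / -9
  L_3(x) = (x - 1)(x - 3)(x - 4) / 72
Then p(x) = 3·L_0(x) + 147·L_1(x) + 363·L_2(x) + 2019·L_3(x).
Expanding and collecting terms gives p(x) = 6x^3 - 6x + 3.
Evaluating at x = 10: p(10) = 5943.

5943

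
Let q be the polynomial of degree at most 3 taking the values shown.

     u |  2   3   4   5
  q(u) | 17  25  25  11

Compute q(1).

7

Forward differences of the values at u = 2, 3, 4, 5:
  q  : 17  25  25  11
  Δ  : 8  0  -14
  Δ^2: -8  -14
  Δ^3: -6
The third differences are constant, confirming degree 3.
Interpolating (Newton forward form) and evaluating at u = 1 gives q(1) = 7.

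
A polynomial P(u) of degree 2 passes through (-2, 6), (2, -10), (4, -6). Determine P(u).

P(u) = u^2 - 4u - 6

Write P(u) = au^2 + bu + c. Substituting each data point gives a linear system:
  4a - 2b + c = 6
  4a + 2b + c = -10
  16a + 4b + c = -6
Solving the system yields a = 1, b = -4, c = -6.
So P(u) = u^2 - 4u - 6.
Check: P(-2) = 6. ✓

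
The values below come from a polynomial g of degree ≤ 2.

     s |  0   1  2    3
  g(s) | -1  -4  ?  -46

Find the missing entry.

On equispaced nodes a degree-2 polynomial has vanishing third forward difference, so
  - g(0) + 3·g(1) - 3·g(2) + g(3) = 0.
Substituting the known values and solving for g(2):
  -3·g(2) = 57
  g(2) = -19.

-19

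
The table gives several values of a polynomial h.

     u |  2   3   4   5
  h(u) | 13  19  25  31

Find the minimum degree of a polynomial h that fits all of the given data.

Forward differences of the values at u = 2, 3, 4, 5:
  h  : 13  19  25  31
  Δ  : 6  6  6
  Δ^2: 0  0
  Δ^3: 0
The first differences are constant (6) and nonzero, while all higher differences vanish, so the minimal degree is 1.

1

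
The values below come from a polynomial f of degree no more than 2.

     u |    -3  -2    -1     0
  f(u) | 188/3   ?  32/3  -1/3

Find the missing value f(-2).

The 3 known points determine the degree-2 polynomial uniquely.
Write f(u) = au^2 + bu + c. Substituting each data point gives a linear system:
  9a - 3b + c = 188/3
  a - b + c = 32/3
  c = -1/3
Solving the system yields a = 5, b = -6, c = -1/3.
So f(u) = 5u² - 6u - 1/3.
Then f(-2) = 95/3.

95/3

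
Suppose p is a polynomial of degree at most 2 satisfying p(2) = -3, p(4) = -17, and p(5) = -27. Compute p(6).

Using the Lagrange interpolation formula with nodes 2, 4, 5:
  L_0(x) = (x - 4)(x - 5) / 6
  L_1(x) = (x - 2)(x - 5) / -2
  L_2(x) = (x - 2)(x - 4) / 3
Then p(x) = -3·L_0(x) - 17·L_1(x) - 27·L_2(x).
Expanding and collecting terms gives p(x) = -x² - x + 3.
Evaluating at x = 6: p(6) = -39.

-39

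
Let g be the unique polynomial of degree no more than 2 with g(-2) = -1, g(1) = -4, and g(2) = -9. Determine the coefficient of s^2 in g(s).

Write g(s) = as^2 + bs + c. Substituting each data point gives a linear system:
  4a - 2b + c = -1
  a + b + c = -4
  4a + 2b + c = -9
Solving the system yields a = -1, b = -2, c = -1.
So g(s) = -s² - 2s - 1.
The leading coefficient is -1.

-1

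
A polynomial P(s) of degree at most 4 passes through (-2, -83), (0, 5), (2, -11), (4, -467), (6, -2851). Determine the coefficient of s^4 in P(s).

Write P(s) = as^4 + bs^3 + cs^2 + ds + e. Substituting each data point gives a linear system:
  16a - 8b + 4c - 2d + e = -83
  e = 5
  16a + 8b + 4c + 2d + e = -11
  256a + 64b + 16c + 4d + e = -467
  1296a + 216b + 36c + 6d + e = -2851
Solving the system yields a = -3, b = 5, c = -1, d = -2, e = 5.
So P(s) = -3s^4 + 5s^3 - s^2 - 2s + 5.
The leading coefficient is -3.

-3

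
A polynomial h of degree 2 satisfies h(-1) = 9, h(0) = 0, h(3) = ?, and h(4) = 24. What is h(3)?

The 3 known points determine the degree-2 polynomial uniquely.
Write h(x) = ax^2 + bx + c. Substituting each data point gives a linear system:
  a - b + c = 9
  c = 0
  16a + 4b + c = 24
Solving the system yields a = 3, b = -6, c = 0.
So h(x) = 3x² - 6x.
Then h(3) = 9.

9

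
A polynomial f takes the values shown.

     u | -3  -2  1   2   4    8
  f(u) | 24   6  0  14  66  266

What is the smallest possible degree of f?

2

Divided differences on the nodes -3, -2, 1, 2, 4, 8:
  order 0: 24  6  0  14  66  266
  order 1: -18  -2  14  26  50
  order 2: 4  4  4  4
  order 3: 0  0  0
  order 4: 0  0
  order 5: 0
The order-2 divided differences are all 4 (nonzero) and every higher order vanishes, so the data lies on a polynomial of degree exactly 2.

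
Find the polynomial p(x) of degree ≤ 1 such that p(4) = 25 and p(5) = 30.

p(x) = 5x + 5

Write p(x) = ax + b. Substituting each data point gives a linear system:
  4a + b = 25
  5a + b = 30
Solving the system yields a = 5, b = 5.
So p(x) = 5x + 5.
Check: p(5) = 30. ✓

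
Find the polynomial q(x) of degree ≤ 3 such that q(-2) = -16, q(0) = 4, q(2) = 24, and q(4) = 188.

Write q(x) = ax^3 + bx^2 + cx + d. Substituting each data point gives a linear system:
  -8a + 4b - 2c + d = -16
  d = 4
  8a + 4b + 2c + d = 24
  64a + 16b + 4c + d = 188
Solving the system yields a = 3, b = 0, c = -2, d = 4.
So q(x) = 3x^3 - 2x + 4.
Check: q(2) = 24. ✓

q(x) = 3x^3 - 2x + 4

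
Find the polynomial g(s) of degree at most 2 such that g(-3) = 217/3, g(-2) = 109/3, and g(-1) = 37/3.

g(s) = 6s^2 - 6s + 1/3

Using the Lagrange interpolation formula with nodes -3, -2, -1:
  L_0(s) = (s + 2)(s + 1) / 2
  L_1(s) = (s + 3)(s + 1) / -1
  L_2(s) = (s + 3)(s + 2) / 2
Then g(s) = 217/3·L_0(s) + 109/3·L_1(s) + 37/3·L_2(s).
Expanding and collecting terms gives g(s) = 6s^2 - 6s + 1/3.
Check: g(-2) = 109/3. ✓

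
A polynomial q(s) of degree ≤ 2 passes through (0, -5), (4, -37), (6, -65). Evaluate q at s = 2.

Write q(s) = as^2 + bs + c. Substituting each data point gives a linear system:
  c = -5
  16a + 4b + c = -37
  36a + 6b + c = -65
Solving the system yields a = -1, b = -4, c = -5.
So q(s) = -s^2 - 4s - 5.
Then q(2) = -17.

-17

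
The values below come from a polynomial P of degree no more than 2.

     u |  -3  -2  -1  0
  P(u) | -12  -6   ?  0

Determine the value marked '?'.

On equispaced nodes a degree-2 polynomial has vanishing third forward difference, so
  - P(-3) + 3·P(-2) - 3·P(-1) + P(0) = 0.
Substituting the known values and solving for P(-1):
  -3·P(-1) = 6
  P(-1) = -2.

-2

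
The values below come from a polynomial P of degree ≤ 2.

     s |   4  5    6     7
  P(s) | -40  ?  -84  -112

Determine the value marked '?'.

The 3 known points determine the degree-2 polynomial uniquely.
Write P(s) = as^2 + bs + c. Substituting each data point gives a linear system:
  16a + 4b + c = -40
  36a + 6b + c = -84
  49a + 7b + c = -112
Solving the system yields a = -2, b = -2, c = 0.
So P(s) = -2s^2 - 2s.
Then P(5) = -60.

-60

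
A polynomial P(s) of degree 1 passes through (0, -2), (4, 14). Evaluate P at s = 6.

Write P(s) = as + b. Substituting each data point gives a linear system:
  b = -2
  4a + b = 14
Solving the system yields a = 4, b = -2.
So P(s) = 4s - 2.
Then P(6) = 22.

22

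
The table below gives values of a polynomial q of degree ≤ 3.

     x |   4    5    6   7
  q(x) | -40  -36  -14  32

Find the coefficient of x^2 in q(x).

-6

Write q(x) = ax^3 + bx^2 + cx + d. Substituting each data point gives a linear system:
  64a + 16b + 4c + d = -40
  125a + 25b + 5c + d = -36
  216a + 36b + 6c + d = -14
  343a + 49b + 7c + d = 32
Solving the system yields a = 1, b = -6, c = -3, d = 4.
So q(x) = x^3 - 6x^2 - 3x + 4.
The coefficient of x^2 is -6.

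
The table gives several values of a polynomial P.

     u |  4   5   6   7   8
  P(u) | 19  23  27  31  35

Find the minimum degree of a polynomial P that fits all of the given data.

Forward differences of the values at u = 4, 5, 6, 7, 8:
  P  : 19  23  27  31  35
  Δ  : 4  4  4  4
  Δ^2: 0  0  0
  Δ^3: 0  0
  Δ^4: 0
The first differences are constant (4) and nonzero, while all higher differences vanish, so the minimal degree is 1.

1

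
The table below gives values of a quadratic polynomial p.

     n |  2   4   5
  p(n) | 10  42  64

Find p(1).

0

Using the Lagrange interpolation formula with nodes 2, 4, 5:
  L_0(n) = (n - 4)(n - 5) / 6
  L_1(n) = (n - 2)(n - 5) / -2
  L_2(n) = (n - 2)(n - 4) / 3
Then p(n) = 10·L_0(n) + 42·L_1(n) + 64·L_2(n).
Expanding and collecting terms gives p(n) = 2n² + 4n - 6.
Evaluating at n = 1: p(1) = 0.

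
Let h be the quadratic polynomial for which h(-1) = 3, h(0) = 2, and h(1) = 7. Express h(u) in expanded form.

Using the Lagrange interpolation formula with nodes -1, 0, 1:
  L_0(u) = u(u - 1) / 2
  L_1(u) = (u + 1)(u - 1) / -1
  L_2(u) = (u + 1)u / 2
Then h(u) = 3·L_0(u) + 2·L_1(u) + 7·L_2(u).
Expanding and collecting terms gives h(u) = 3u^2 + 2u + 2.
Check: h(1) = 7. ✓

h(u) = 3u^2 + 2u + 2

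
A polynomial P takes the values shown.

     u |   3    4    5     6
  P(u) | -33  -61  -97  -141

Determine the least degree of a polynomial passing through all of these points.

2

Forward differences of the values at u = 3, 4, 5, 6:
  P  : -33  -61  -97  -141
  Δ  : -28  -36  -44
  Δ^2: -8  -8
  Δ^3: 0
The second differences are constant (-8) and nonzero, while all higher differences vanish, so the minimal degree is 2.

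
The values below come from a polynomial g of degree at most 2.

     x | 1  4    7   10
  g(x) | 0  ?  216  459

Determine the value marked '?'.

63

On equispaced nodes a degree-2 polynomial has vanishing third forward difference, so
  - g(1) + 3·g(4) - 3·g(7) + g(10) = 0.
Substituting the known values and solving for g(4):
  3·g(4) = 189
  g(4) = 63.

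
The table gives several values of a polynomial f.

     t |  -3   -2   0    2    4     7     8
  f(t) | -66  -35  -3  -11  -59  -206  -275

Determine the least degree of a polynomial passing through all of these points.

2

Divided differences on the nodes -3, -2, 0, 2, 4, 7, 8:
  order 0: -66  -35  -3  -11  -59  -206  -275
  order 1: 31  16  -4  -24  -49  -69
  order 2: -5  -5  -5  -5  -5
  order 3: 0  0  0  0
  order 4: 0  0  0
  order 5: 0  0
  order 6: 0
The order-2 divided differences are all -5 (nonzero) and every higher order vanishes, so the data lies on a polynomial of degree exactly 2.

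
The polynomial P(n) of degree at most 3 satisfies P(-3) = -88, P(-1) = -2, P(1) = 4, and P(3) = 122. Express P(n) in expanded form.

P(n) = 4n^3 + 2n^2 - n - 1

Write P(n) = an^3 + bn^2 + cn + d. Substituting each data point gives a linear system:
  -27a + 9b - 3c + d = -88
  -a + b - c + d = -2
  a + b + c + d = 4
  27a + 9b + 3c + d = 122
Solving the system yields a = 4, b = 2, c = -1, d = -1.
So P(n) = 4n³ + 2n² - n - 1.
Check: P(-3) = -88. ✓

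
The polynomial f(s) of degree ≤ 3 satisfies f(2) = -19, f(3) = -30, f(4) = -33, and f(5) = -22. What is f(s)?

f(s) = s^3 - 5s^2 - 5s + 3

Write f(s) = as^3 + bs^2 + cs + d. Substituting each data point gives a linear system:
  8a + 4b + 2c + d = -19
  27a + 9b + 3c + d = -30
  64a + 16b + 4c + d = -33
  125a + 25b + 5c + d = -22
Solving the system yields a = 1, b = -5, c = -5, d = 3.
So f(s) = s³ - 5s² - 5s + 3.
Check: f(3) = -30. ✓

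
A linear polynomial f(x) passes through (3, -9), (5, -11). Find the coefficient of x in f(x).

Write f(x) = ax + b. Substituting each data point gives a linear system:
  3a + b = -9
  5a + b = -11
Solving the system yields a = -1, b = -6.
So f(x) = -x - 6.
The leading coefficient is -1.

-1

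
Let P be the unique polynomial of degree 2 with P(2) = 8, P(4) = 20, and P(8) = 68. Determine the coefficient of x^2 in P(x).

Write P(x) = ax^2 + bx + c. Substituting each data point gives a linear system:
  4a + 2b + c = 8
  16a + 4b + c = 20
  64a + 8b + c = 68
Solving the system yields a = 1, b = 0, c = 4.
So P(x) = x^2 + 4.
The leading coefficient is 1.

1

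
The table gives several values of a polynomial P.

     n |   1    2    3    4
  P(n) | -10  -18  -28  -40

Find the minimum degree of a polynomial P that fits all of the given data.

2

Forward differences of the values at n = 1, 2, 3, 4:
  P  : -10  -18  -28  -40
  Δ  : -8  -10  -12
  Δ^2: -2  -2
  Δ^3: 0
The second differences are constant (-2) and nonzero, while all higher differences vanish, so the minimal degree is 2.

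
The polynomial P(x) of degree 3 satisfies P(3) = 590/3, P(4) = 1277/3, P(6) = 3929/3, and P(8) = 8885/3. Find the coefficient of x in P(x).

2

Write P(x) = ax^3 + bx^2 + cx + d. Substituting each data point gives a linear system:
  27a + 9b + 3c + d = 590/3
  64a + 16b + 4c + d = 1277/3
  216a + 36b + 6c + d = 3929/3
  512a + 64b + 8c + d = 8885/3
Solving the system yields a = 5, b = 6, c = 2, d = 5/3.
So P(x) = 5x^3 + 6x^2 + 2x + 5/3.
The coefficient of x is 2.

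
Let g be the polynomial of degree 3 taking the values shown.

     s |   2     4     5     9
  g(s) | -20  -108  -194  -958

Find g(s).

g(s) = -s^3 - 3s^2 + 2s - 4

Write g(s) = as^3 + bs^2 + cs + d. Substituting each data point gives a linear system:
  8a + 4b + 2c + d = -20
  64a + 16b + 4c + d = -108
  125a + 25b + 5c + d = -194
  729a + 81b + 9c + d = -958
Solving the system yields a = -1, b = -3, c = 2, d = -4.
So g(s) = -s³ - 3s² + 2s - 4.
Check: g(2) = -20. ✓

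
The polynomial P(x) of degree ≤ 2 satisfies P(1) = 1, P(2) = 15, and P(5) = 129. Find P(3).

41

Write P(x) = ax^2 + bx + c. Substituting each data point gives a linear system:
  a + b + c = 1
  4a + 2b + c = 15
  25a + 5b + c = 129
Solving the system yields a = 6, b = -4, c = -1.
So P(x) = 6x^2 - 4x - 1.
Then P(3) = 41.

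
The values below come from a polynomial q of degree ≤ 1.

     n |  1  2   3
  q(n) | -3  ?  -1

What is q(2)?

On equispaced nodes a degree-1 polynomial has vanishing second forward difference, so
  q(1) - 2·q(2) + q(3) = 0.
Substituting the known values and solving for q(2):
  -2·q(2) = 4
  q(2) = -2.

-2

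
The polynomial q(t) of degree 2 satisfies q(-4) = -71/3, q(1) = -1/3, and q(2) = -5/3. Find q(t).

q(t) = -t^2 + (5/3)t - 1

Write q(t) = at^2 + bt + c. Substituting each data point gives a linear system:
  16a - 4b + c = -71/3
  a + b + c = -1/3
  4a + 2b + c = -5/3
Solving the system yields a = -1, b = 5/3, c = -1.
So q(t) = -t² + (5/3)t - 1.
Check: q(2) = -5/3. ✓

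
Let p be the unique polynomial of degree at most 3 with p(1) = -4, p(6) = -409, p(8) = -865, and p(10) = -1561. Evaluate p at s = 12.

Write p(s) = as^3 + bs^2 + cs + d. Substituting each data point gives a linear system:
  a + b + c + d = -4
  216a + 36b + 6c + d = -409
  512a + 64b + 8c + d = -865
  1000a + 100b + 10c + d = -1561
Solving the system yields a = -1, b = -6, c = 4, d = -1.
So p(s) = -s³ - 6s² + 4s - 1.
Then p(12) = -2545.

-2545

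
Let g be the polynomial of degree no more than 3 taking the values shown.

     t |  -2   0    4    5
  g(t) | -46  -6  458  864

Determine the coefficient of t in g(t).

4

Write g(t) = at^3 + bt^2 + ct + d. Substituting each data point gives a linear system:
  -8a + 4b - 2c + d = -46
  d = -6
  64a + 16b + 4c + d = 458
  125a + 25b + 5c + d = 864
Solving the system yields a = 6, b = 4, c = 4, d = -6.
So g(t) = 6t^3 + 4t^2 + 4t - 6.
The coefficient of t is 4.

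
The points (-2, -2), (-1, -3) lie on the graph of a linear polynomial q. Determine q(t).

Using the Lagrange interpolation formula with nodes -2, -1:
  L_0(t) = (t + 1) / -1
  L_1(t) = (t + 2) / 1
Then q(t) = -2·L_0(t) - 3·L_1(t).
Expanding and collecting terms gives q(t) = -t - 4.
Check: q(-2) = -2. ✓

q(t) = -t - 4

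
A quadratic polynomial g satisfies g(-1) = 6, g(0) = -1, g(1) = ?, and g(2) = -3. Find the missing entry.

-4

The 3 known points determine the degree-2 polynomial uniquely.
Write g(t) = at^2 + bt + c. Substituting each data point gives a linear system:
  a - b + c = 6
  c = -1
  4a + 2b + c = -3
Solving the system yields a = 2, b = -5, c = -1.
So g(t) = 2t^2 - 5t - 1.
Then g(1) = -4.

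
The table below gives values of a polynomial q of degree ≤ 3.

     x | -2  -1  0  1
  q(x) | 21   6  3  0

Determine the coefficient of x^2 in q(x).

Write q(x) = ax^3 + bx^2 + cx + d. Substituting each data point gives a linear system:
  -8a + 4b - 2c + d = 21
  -a + b - c + d = 6
  d = 3
  a + b + c + d = 0
Solving the system yields a = -2, b = 0, c = -1, d = 3.
So q(x) = -2x³ - x + 3.
The coefficient of x^2 is 0.

0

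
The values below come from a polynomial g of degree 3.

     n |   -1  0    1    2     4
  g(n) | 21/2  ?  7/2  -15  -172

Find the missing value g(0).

The 4 known points determine the degree-3 polynomial uniquely.
Write g(n) = an^3 + bn^2 + cn + d. Substituting each data point gives a linear system:
  -a + b - c + d = 21/2
  a + b + c + d = 7/2
  8a + 4b + 2c + d = -15
  64a + 16b + 4c + d = -172
Solving the system yields a = -3, b = 1, c = -1/2, d = 6.
So g(n) = -3n^3 + n^2 - (1/2)n + 6.
Then g(0) = 6.

6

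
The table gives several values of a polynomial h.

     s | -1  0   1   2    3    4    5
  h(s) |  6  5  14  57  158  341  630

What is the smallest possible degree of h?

Forward differences of the values at s = -1, 0, 1, 2, 3, 4, 5:
  h  : 6  5  14  57  158  341  630
  Δ  : -1  9  43  101  183  289
  Δ^2: 10  34  58  82  106
  Δ^3: 24  24  24  24
  Δ^4: 0  0  0
  Δ^5: 0  0
  Δ^6: 0
The third differences are constant (24) and nonzero, while all higher differences vanish, so the minimal degree is 3.

3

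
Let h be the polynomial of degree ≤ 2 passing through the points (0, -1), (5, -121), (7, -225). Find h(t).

h(t) = -4t^2 - 4t - 1

Using the Lagrange interpolation formula with nodes 0, 5, 7:
  L_0(t) = (t - 5)(t - 7) / 35
  L_1(t) = t(t - 7) / -10
  L_2(t) = t(t - 5) / 14
Then h(t) = -1·L_0(t) - 121·L_1(t) - 225·L_2(t).
Expanding and collecting terms gives h(t) = -4t² - 4t - 1.
Check: h(0) = -1. ✓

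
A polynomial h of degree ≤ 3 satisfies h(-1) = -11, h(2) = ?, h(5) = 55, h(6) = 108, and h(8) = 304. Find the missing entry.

The 4 known points determine the degree-3 polynomial uniquely.
Write h(s) = as^3 + bs^2 + cs + d. Substituting each data point gives a linear system:
  -a + b - c + d = -11
  125a + 25b + 5c + d = 55
  216a + 36b + 6c + d = 108
  512a + 64b + 8c + d = 304
Solving the system yields a = 1, b = -4, c = 6, d = 0.
So h(s) = s^3 - 4s^2 + 6s.
Then h(2) = 4.

4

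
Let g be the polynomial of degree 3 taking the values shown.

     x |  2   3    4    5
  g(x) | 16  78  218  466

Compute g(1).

2

Write g(x) = ax^3 + bx^2 + cx + d. Substituting each data point gives a linear system:
  8a + 4b + 2c + d = 16
  27a + 9b + 3c + d = 78
  64a + 16b + 4c + d = 218
  125a + 25b + 5c + d = 466
Solving the system yields a = 5, b = -6, c = -3, d = 6.
So g(x) = 5x^3 - 6x^2 - 3x + 6.
Then g(1) = 2.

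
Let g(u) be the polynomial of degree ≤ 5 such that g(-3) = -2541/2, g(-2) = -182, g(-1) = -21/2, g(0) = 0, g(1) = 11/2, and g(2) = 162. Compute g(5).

Write g(u) = au^5 + bu^4 + cu^3 + du^2 + eu + k. Substituting each data point gives a linear system:
  -243a + 81b - 27c + 9d - 3e + k = -2541/2
  -32a + 16b - 8c + 4d - 2e + k = -182
  -a + b - c + d - e + k = -21/2
  k = 0
  a + b + c + d + e + k = 11/2
  32a + 16b + 8c + 4d + 2e + k = 162
Solving the system yields a = 5, b = 0, c = 1, d = -5/2, e = 2, k = 0.
So g(u) = 5u^5 + u^3 - (5/2)u^2 + 2u.
Then g(5) = 31395/2.

31395/2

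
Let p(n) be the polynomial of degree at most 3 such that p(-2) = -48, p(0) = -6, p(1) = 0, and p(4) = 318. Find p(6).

1080

Write p(n) = an^3 + bn^2 + cn + d. Substituting each data point gives a linear system:
  -8a + 4b - 2c + d = -48
  d = -6
  a + b + c + d = 0
  64a + 16b + 4c + d = 318
Solving the system yields a = 5, b = 0, c = 1, d = -6.
So p(n) = 5n^3 + n - 6.
Then p(6) = 1080.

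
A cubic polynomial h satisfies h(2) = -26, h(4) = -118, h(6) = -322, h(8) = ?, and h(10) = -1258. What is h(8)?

The 4 known points determine the degree-3 polynomial uniquely.
Write h(t) = at^3 + bt^2 + ct + d. Substituting each data point gives a linear system:
  8a + 4b + 2c + d = -26
  64a + 16b + 4c + d = -118
  216a + 36b + 6c + d = -322
  1000a + 100b + 10c + d = -1258
Solving the system yields a = -1, b = -2, c = -6, d = 2.
So h(t) = -t^3 - 2t^2 - 6t + 2.
Then h(8) = -686.

-686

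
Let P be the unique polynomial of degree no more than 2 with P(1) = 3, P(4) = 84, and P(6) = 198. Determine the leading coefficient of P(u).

Write P(u) = au^2 + bu + c. Substituting each data point gives a linear system:
  a + b + c = 3
  16a + 4b + c = 84
  36a + 6b + c = 198
Solving the system yields a = 6, b = -3, c = 0.
So P(u) = 6u^2 - 3u.
The leading coefficient is 6.

6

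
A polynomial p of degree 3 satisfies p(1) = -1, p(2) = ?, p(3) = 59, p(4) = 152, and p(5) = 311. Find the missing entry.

On equispaced nodes a degree-3 polynomial has vanishing fourth forward difference, so
  p(1) - 4·p(2) + 6·p(3) - 4·p(4) + p(5) = 0.
Substituting the known values and solving for p(2):
  -4·p(2) = -56
  p(2) = 14.

14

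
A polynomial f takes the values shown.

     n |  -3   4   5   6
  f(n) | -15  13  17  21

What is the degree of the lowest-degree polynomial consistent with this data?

1

Divided differences on the nodes -3, 4, 5, 6:
  order 0: -15  13  17  21
  order 1: 4  4  4
  order 2: 0  0
  order 3: 0
The order-1 divided differences are all 4 (nonzero) and every higher order vanishes, so the data lies on a polynomial of degree exactly 1.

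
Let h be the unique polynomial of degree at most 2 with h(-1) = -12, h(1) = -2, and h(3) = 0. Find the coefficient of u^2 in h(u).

-1

Write h(u) = au^2 + bu + c. Substituting each data point gives a linear system:
  a - b + c = -12
  a + b + c = -2
  9a + 3b + c = 0
Solving the system yields a = -1, b = 5, c = -6.
So h(u) = -u^2 + 5u - 6.
The leading coefficient is -1.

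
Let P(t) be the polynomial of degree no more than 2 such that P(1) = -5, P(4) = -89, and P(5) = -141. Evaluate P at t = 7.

-281

Using the Lagrange interpolation formula with nodes 1, 4, 5:
  L_0(t) = (t - 4)(t - 5) / 12
  L_1(t) = (t - 1)(t - 5) / -3
  L_2(t) = (t - 1)(t - 4) / 4
Then P(t) = -5·L_0(t) - 89·L_1(t) - 141·L_2(t).
Expanding and collecting terms gives P(t) = -6t² + 2t - 1.
Evaluating at t = 7: P(7) = -281.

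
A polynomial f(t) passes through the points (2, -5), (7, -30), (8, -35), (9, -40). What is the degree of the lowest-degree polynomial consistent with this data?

Divided differences on the nodes 2, 7, 8, 9:
  order 0: -5  -30  -35  -40
  order 1: -5  -5  -5
  order 2: 0  0
  order 3: 0
The order-1 divided differences are all -5 (nonzero) and every higher order vanishes, so the data lies on a polynomial of degree exactly 1.

1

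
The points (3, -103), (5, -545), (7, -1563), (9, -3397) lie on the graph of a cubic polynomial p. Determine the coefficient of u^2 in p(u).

Write p(u) = au^3 + bu^2 + cu + d. Substituting each data point gives a linear system:
  27a + 9b + 3c + d = -103
  125a + 25b + 5c + d = -545
  343a + 49b + 7c + d = -1563
  729a + 81b + 9c + d = -3397
Solving the system yields a = -5, b = 3, c = 0, d = 5.
So p(u) = -5u^3 + 3u^2 + 5.
The coefficient of u^2 is 3.

3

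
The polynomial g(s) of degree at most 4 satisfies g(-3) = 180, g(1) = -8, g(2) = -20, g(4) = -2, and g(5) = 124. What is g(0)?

Using the Lagrange interpolation formula with nodes -3, 1, 2, 4, 5:
  L_0(s) = (s - 1)(s - 2)(s - 4)(s - 5) / 1120
  L_1(s) = (s + 3)(s - 2)(s - 4)(s - 5) / -48
  L_2(s) = (s + 3)(s - 1)(s - 4)(s - 5) / 30
  L_3(s) = (s + 3)(s - 1)(s - 2)(s - 5) / -42
  L_4(s) = (s + 3)(s - 1)(s - 2)(s - 4) / 96
Then g(s) = 180·L_0(s) - 8·L_1(s) - 20·L_2(s) - 2·L_3(s) + 124·L_4(s).
Expanding and collecting terms gives g(s) = s^4 - 4s^3 + s - 6.
Evaluating at s = 0: g(0) = -6.

-6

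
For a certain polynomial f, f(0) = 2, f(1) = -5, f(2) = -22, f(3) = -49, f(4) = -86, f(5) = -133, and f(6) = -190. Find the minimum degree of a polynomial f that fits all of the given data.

Forward differences of the values at s = 0, 1, 2, 3, 4, 5, 6:
  f  : 2  -5  -22  -49  -86  -133  -190
  Δ  : -7  -17  -27  -37  -47  -57
  Δ^2: -10  -10  -10  -10  -10
  Δ^3: 0  0  0  0
  Δ^4: 0  0  0
  Δ^5: 0  0
  Δ^6: 0
The second differences are constant (-10) and nonzero, while all higher differences vanish, so the minimal degree is 2.

2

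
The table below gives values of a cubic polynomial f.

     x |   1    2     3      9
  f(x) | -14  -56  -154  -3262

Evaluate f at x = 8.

-2324

Using the Lagrange interpolation formula with nodes 1, 2, 3, 9:
  L_0(x) = (x - 2)(x - 3)(x - 9) / -16
  L_1(x) = (x - 1)(x - 3)(x - 9) / 7
  L_2(x) = (x - 1)(x - 2)(x - 9) / -12
  L_3(x) = (x - 1)(x - 2)(x - 3) / 336
Then f(x) = -14·L_0(x) - 56·L_1(x) - 154·L_2(x) - 3262·L_3(x).
Expanding and collecting terms gives f(x) = -4x^3 - 4x^2 - 2x - 4.
Evaluating at x = 8: f(8) = -2324.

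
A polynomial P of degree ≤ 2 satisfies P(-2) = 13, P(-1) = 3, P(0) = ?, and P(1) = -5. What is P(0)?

On equispaced nodes a degree-2 polynomial has vanishing third forward difference, so
  - P(-2) + 3·P(-1) - 3·P(0) + P(1) = 0.
Substituting the known values and solving for P(0):
  -3·P(0) = 9
  P(0) = -3.

-3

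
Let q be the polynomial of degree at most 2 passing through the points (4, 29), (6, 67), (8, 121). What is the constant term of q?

Write q(s) = as^2 + bs + c. Substituting each data point gives a linear system:
  16a + 4b + c = 29
  36a + 6b + c = 67
  64a + 8b + c = 121
Solving the system yields a = 2, b = -1, c = 1.
So q(s) = 2s^2 - s + 1.
The constant term is 1.

1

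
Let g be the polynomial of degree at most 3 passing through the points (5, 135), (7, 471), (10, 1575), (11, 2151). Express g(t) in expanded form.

g(t) = 2t^3 - 4t^2 - 2t - 5

Write g(t) = at^3 + bt^2 + ct + d. Substituting each data point gives a linear system:
  125a + 25b + 5c + d = 135
  343a + 49b + 7c + d = 471
  1000a + 100b + 10c + d = 1575
  1331a + 121b + 11c + d = 2151
Solving the system yields a = 2, b = -4, c = -2, d = -5.
So g(t) = 2t^3 - 4t^2 - 2t - 5.
Check: g(7) = 471. ✓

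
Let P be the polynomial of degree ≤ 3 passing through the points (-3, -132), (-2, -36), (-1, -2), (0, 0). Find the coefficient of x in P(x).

Write P(x) = ax^3 + bx^2 + cx + d. Substituting each data point gives a linear system:
  -27a + 9b - 3c + d = -132
  -8a + 4b - 2c + d = -36
  -a + b - c + d = -2
  d = 0
Solving the system yields a = 5, b = -1, c = -4, d = 0.
So P(x) = 5x³ - x² - 4x.
The coefficient of x is -4.

-4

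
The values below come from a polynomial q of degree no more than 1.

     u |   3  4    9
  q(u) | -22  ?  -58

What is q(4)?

-28

The 2 known points determine the degree-1 polynomial uniquely.
Write q(u) = au + b. Substituting each data point gives a linear system:
  3a + b = -22
  9a + b = -58
Solving the system yields a = -6, b = -4.
So q(u) = -6u - 4.
Then q(4) = -28.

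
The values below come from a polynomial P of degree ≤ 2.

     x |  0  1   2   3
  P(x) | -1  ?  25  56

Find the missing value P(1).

On equispaced nodes a degree-2 polynomial has vanishing third forward difference, so
  - P(0) + 3·P(1) - 3·P(2) + P(3) = 0.
Substituting the known values and solving for P(1):
  3·P(1) = 18
  P(1) = 6.

6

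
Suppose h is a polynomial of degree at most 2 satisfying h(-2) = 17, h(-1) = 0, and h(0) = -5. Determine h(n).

Write h(n) = an^2 + bn + c. Substituting each data point gives a linear system:
  4a - 2b + c = 17
  a - b + c = 0
  c = -5
Solving the system yields a = 6, b = 1, c = -5.
So h(n) = 6n² + n - 5.
Check: h(0) = -5. ✓

h(n) = 6n^2 + n - 5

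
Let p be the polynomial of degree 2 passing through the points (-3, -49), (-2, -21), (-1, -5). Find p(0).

-1

Forward differences of the values at n = -3, -2, -1:
  p  : -49  -21  -5
  Δ  : 28  16
  Δ^2: -12
The second differences are constant, confirming degree 2.
Interpolating (Newton forward form) and evaluating at n = 0 gives p(0) = -1.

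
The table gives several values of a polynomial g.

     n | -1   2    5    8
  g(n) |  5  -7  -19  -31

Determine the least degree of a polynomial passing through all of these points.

Forward differences of the values at n = -1, 2, 5, 8:
  g  : 5  -7  -19  -31
  Δ  : -12  -12  -12
  Δ^2: 0  0
  Δ^3: 0
The first differences are constant (-12) and nonzero, while all higher differences vanish, so the minimal degree is 1.

1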